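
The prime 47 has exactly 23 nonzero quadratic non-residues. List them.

Square k = 1,…,23 (k and 47−k give the same square):
1²=1, 2²=4, 3²=9, 4²=16, 5²=25, 6²=36, 7²≡2, 8²≡17, 9²≡34, 10²≡6, 11²≡27, 12²≡3, 13²≡28, 14²≡8, 15²≡37, 16²≡21, 17²≡7, 18²≡42, 19²≡32, 20²≡24, 21²≡18, 22²≡14, 23²≡12 (mod 47).
The residues are {1, 2, 3, 4, 6, 7, 8, 9, 12, 14, 16, 17, 18, 21, 24, 25, 27, 28, 32, 34, 36, 37, 42}; the non-residues are the remaining 23 nonzero classes.

5,10,11,13,15,19,20,22,23,26,29,30,31,33,35,38,39,40,41,43,44,45,46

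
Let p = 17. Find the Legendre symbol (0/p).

Top reduces to 0: gcd > 1, so the symbol is 0.

0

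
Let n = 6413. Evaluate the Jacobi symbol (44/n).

0

Pull out 2^2: since 6413 ≡ 5 (mod 8), (2/6413) = -1, so (2/6413)^2 = +1.
Reciprocity: 11 ≡ 3 and 6413 ≡ 1 (mod 4), so (11/6413) = +(6413/11).
Reduce top mod 11: now compute (0/11).
Top reduces to 0: gcd > 1, so the symbol is 0.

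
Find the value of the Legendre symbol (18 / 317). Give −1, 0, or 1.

Pull out 2: since 317 ≡ 5 (mod 8), (2/317) = -1.
Reciprocity: 9 ≡ 1 and 317 ≡ 1 (mod 4), so (9/317) = +(317/9).
Reduce top mod 9: now compute (2/9).
Pull out 2: since 9 ≡ 1 (mod 8), (2/9) = +1.
Reached (1/9) = 1. Collecting the sign flips along the way, the symbol is -1.

-1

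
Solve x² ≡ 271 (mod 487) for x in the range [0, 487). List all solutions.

Since 487 ≡ 3 (mod 4), a square root of 271 is 271^((487+1)/4) = 271^122 mod 487.
Repeated squaring: 271^2≡391, 271^4≡450, 271^8≡395, 271^16≡185, 271^32≡135, 271^64≡206 (mod 487).
271^122 = 271^(64+32+16+8+2) ≡ 324 (mod 487).
Check: 324² = 104976 ≡ 271 (mod 487). The two roots are 163 and 324.

163, 324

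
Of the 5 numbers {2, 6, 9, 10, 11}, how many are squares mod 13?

2

(2/13) = -1 → non-residue.
(6/13) = -1 → non-residue.
(9/13) = +1 → QR.
(10/13) = +1 → QR.
(11/13) = -1 → non-residue.
Total quadratic residues among the 5: 2.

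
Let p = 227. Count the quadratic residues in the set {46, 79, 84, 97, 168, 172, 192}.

5

(46/227) = -1 → non-residue.
(79/227) = +1 → QR.
(84/227) = +1 → QR.
(97/227) = +1 → QR.
(168/227) = -1 → non-residue.
(172/227) = +1 → QR.
(192/227) = +1 → QR.
Total quadratic residues among the 7: 5.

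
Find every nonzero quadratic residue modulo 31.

1,2,4,5,7,8,9,10,14,16,18,19,20,25,28

Square k = 1,…,15 (k and 31−k give the same square):
1²=1, 2²=4, 3²=9, 4²=16, 5²=25, 6²≡5, 7²≡18, 8²≡2, 9²≡19, 10²≡7, 11²≡28, 12²≡20, 13²≡14, 14²≡10, 15²≡8 (mod 31).
So the quadratic residues mod 31 are {1, 2, 4, 5, 7, 8, 9, 10, 14, 16, 18, 19, 20, 25, 28}.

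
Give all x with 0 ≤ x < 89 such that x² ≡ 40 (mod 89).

89 ≡ 1 (mod 4), so we find a root by search.
Trying successive values, 29² = 841 ≡ 40 (mod 89). The other root is 89 − 29 = 60.

29, 60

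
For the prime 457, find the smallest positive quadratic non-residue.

(2/457) = +1, so 2 is a residue.
(3/457) = +1, so 3 is a residue.
(4/457) = +1, so 4 is a residue.
(5/457) = −1, so 5 is the smallest positive non-residue mod 457.

5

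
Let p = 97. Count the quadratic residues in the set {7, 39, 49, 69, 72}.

(7/97) = -1 → non-residue.
(39/97) = -1 → non-residue.
(49/97) = +1 → QR.
(69/97) = -1 → non-residue.
(72/97) = +1 → QR.
Total quadratic residues among the 5: 2.

2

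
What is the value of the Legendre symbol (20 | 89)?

Pull out 2^2: since 89 ≡ 1 (mod 8), (2/89) = +1, so (2/89)^2 = +1.
Reciprocity: 5 ≡ 1 and 89 ≡ 1 (mod 4), so (5/89) = +(89/5).
Reduce top mod 5: now compute (4/5).
Pull out 2^2: since 5 ≡ 5 (mod 8), (2/5) = -1, so (2/5)^2 = +1.
Reached (1/5) = 1. Collecting the sign flips along the way, the symbol is +1.

1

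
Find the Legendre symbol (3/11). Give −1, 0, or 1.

1

Reciprocity: 3 ≡ 3 and 11 ≡ 3 (mod 4), so (3/11) = −(11/3).
Reduce top mod 3: now compute (2/3).
Pull out 2: since 3 ≡ 3 (mod 8), (2/3) = -1.
Reached (1/3) = 1. Collecting the sign flips along the way, the symbol is +1.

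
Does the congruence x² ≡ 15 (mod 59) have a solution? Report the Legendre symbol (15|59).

1

Reciprocity: 15 ≡ 3 and 59 ≡ 3 (mod 4), so (15/59) = −(59/15).
Reduce top mod 15: now compute (14/15).
Pull out 2: since 15 ≡ 7 (mod 8), (2/15) = +1.
Reciprocity: 7 ≡ 3 and 15 ≡ 3 (mod 4), so (7/15) = −(15/7).
Reduce top mod 7: now compute (1/7).
Reached (1/7) = 1. Collecting the sign flips along the way, the symbol is +1.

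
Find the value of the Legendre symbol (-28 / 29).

1

Euler's criterion: (-28/29) ≡ 1^14 (mod 29).
1^2 ≡ 1 (mod 29)
1^4 ≡ 1 (mod 29)
1^8 ≡ 1 (mod 29)
1^14 = 1^(8+4+2) ≡ 1 (mod 29).
Result is 1, so (-28/29) = 1.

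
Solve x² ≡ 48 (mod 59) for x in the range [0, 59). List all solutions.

Since 59 ≡ 3 (mod 4), a square root of 48 is 48^((59+1)/4) = 48^15 mod 59.
Repeated squaring: 48^2≡3, 48^4≡9, 48^8≡22 (mod 59).
48^15 = 48^(8+4+2+1) ≡ 15 (mod 59).
Check: 15² = 225 ≡ 48 (mod 59). The two roots are 15 and 44.

15, 44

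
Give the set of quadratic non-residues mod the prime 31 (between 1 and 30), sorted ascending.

3 6 11 12 13 15 17 21 22 23 24 26 27 29 30

Square k = 1,…,15 (k and 31−k give the same square):
1²=1, 2²=4, 3²=9, 4²=16, 5²=25, 6²≡5, 7²≡18, 8²≡2, 9²≡19, 10²≡7, 11²≡28, 12²≡20, 13²≡14, 14²≡10, 15²≡8 (mod 31).
The residues are {1, 2, 4, 5, 7, 8, 9, 10, 14, 16, 18, 19, 20, 25, 28}; the non-residues are the remaining 15 nonzero classes.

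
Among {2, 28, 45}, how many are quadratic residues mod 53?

(2/53) = -1 → non-residue.
(28/53) = +1 → QR.
(45/53) = -1 → non-residue.
Total quadratic residues among the 3: 1.

1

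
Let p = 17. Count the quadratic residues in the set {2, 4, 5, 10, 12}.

(2/17) = +1 → QR.
(4/17) = +1 → QR.
(5/17) = -1 → non-residue.
(10/17) = -1 → non-residue.
(12/17) = -1 → non-residue.
Total quadratic residues among the 5: 2.

2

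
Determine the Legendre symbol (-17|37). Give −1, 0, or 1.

Euler's criterion: (-17/37) ≡ 20^18 (mod 37).
20^2 ≡ 30 (mod 37)
20^4 ≡ 12 (mod 37)
20^8 ≡ 33 (mod 37)
20^16 ≡ 16 (mod 37)
20^18 = 20^(16+2) ≡ 36 (mod 37).
Result is 36 ≡ −1, so (-17/37) = −1.

-1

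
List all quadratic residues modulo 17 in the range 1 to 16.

Square k = 1,…,8 (k and 17−k give the same square):
1²=1, 2²=4, 3²=9, 4²=16, 5²≡8, 6²≡2, 7²≡15, 8²≡13 (mod 17).
So the quadratic residues mod 17 are {1, 2, 4, 8, 9, 13, 15, 16}.

1,2,4,8,9,13,15,16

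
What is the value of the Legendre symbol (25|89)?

Reciprocity: 25 ≡ 1 and 89 ≡ 1 (mod 4), so (25/89) = +(89/25).
Reduce top mod 25: now compute (14/25).
Pull out 2: since 25 ≡ 1 (mod 8), (2/25) = +1.
Reciprocity: 7 ≡ 3 and 25 ≡ 1 (mod 4), so (7/25) = +(25/7).
Reduce top mod 7: now compute (4/7).
Pull out 2^2: since 7 ≡ 7 (mod 8), (2/7) = +1, so (2/7)^2 = +1.
Reached (1/7) = 1. Collecting the sign flips along the way, the symbol is +1.

1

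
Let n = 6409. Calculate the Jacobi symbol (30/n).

1

Pull out 2: since 6409 ≡ 1 (mod 8), (2/6409) = +1.
Reciprocity: 15 ≡ 3 and 6409 ≡ 1 (mod 4), so (15/6409) = +(6409/15).
Reduce top mod 15: now compute (4/15).
Pull out 2^2: since 15 ≡ 7 (mod 8), (2/15) = +1, so (2/15)^2 = +1.
Reached (1/15) = 1. Collecting the sign flips along the way, the symbol is +1.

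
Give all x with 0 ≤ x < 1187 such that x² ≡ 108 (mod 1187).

98, 1089

Since 1187 ≡ 3 (mod 4), a square root of 108 is 108^((1187+1)/4) = 108^297 mod 1187.
Repeated squaring: 108^2≡981, 108^4≡891, 108^8≡965, 108^16≡617, 108^32≡849, 108^64≡292, 108^128≡987, 108^256≡829 (mod 1187).
108^297 = 108^(256+32+8+1) ≡ 1089 (mod 1187).
Check: 1089² = 1185921 ≡ 108 (mod 1187). The two roots are 98 and 1089.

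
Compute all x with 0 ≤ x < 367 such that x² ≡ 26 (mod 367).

Since 367 ≡ 3 (mod 4), a square root of 26 is 26^((367+1)/4) = 26^92 mod 367.
Repeated squaring: 26^2≡309, 26^4≡61, 26^8≡51, 26^16≡32, 26^32≡290, 26^64≡57 (mod 367).
26^92 = 26^(64+16+8+4) ≡ 277 (mod 367).
Check: 277² = 76729 ≡ 26 (mod 367). The two roots are 90 and 277.

90, 277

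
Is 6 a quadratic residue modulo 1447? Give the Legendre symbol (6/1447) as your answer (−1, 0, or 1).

Pull out 2: since 1447 ≡ 7 (mod 8), (2/1447) = +1.
Reciprocity: 3 ≡ 3 and 1447 ≡ 3 (mod 4), so (3/1447) = −(1447/3).
Reduce top mod 3: now compute (1/3).
Reached (1/3) = 1. Collecting the sign flips along the way, the symbol is -1.

-1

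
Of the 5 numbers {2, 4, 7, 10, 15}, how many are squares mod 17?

3

(2/17) = +1 → QR.
(4/17) = +1 → QR.
(7/17) = -1 → non-residue.
(10/17) = -1 → non-residue.
(15/17) = +1 → QR.
Total quadratic residues among the 5: 3.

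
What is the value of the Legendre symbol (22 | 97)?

1

Euler's criterion: (22/97) ≡ 22^48 (mod 97).
22^2 ≡ 96 (mod 97)
22^4 ≡ 1 (mod 97)
22^8 ≡ 1 (mod 97)
22^16 ≡ 1 (mod 97)
22^32 ≡ 1 (mod 97)
22^48 = 22^(32+16) ≡ 1 (mod 97).
Result is 1, so (22/97) = 1.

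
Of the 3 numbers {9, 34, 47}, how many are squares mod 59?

(9/59) = +1 → QR.
(34/59) = -1 → non-residue.
(47/59) = -1 → non-residue.
Total quadratic residues among the 3: 1.

1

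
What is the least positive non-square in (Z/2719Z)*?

3

(2/2719) = +1, so 2 is a residue.
(3/2719) = −1, so 3 is the smallest positive non-residue mod 2719.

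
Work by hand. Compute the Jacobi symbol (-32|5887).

-1

First reduce: -32 ≡ 5855 (mod 5887).
Reciprocity: 5855 ≡ 3 and 5887 ≡ 3 (mod 4), so (5855/5887) = −(5887/5855).
Reduce top mod 5855: now compute (32/5855).
Pull out 2^5: since 5855 ≡ 7 (mod 8), (2/5855) = +1, so (2/5855)^5 = +1.
Reached (1/5855) = 1. Collecting the sign flips along the way, the symbol is -1.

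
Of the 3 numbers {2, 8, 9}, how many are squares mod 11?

(2/11) = -1 → non-residue.
(8/11) = -1 → non-residue.
(9/11) = +1 → QR.
Total quadratic residues among the 3: 1.

1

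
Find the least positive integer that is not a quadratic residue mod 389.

(2/389) = −1, so 2 is the smallest positive non-residue mod 389.

2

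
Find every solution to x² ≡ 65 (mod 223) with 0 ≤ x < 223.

43, 180

Since 223 ≡ 3 (mod 4), a square root of 65 is 65^((223+1)/4) = 65^56 mod 223.
Repeated squaring: 65^2≡211, 65^4≡144, 65^8≡220, 65^16≡9, 65^32≡81 (mod 223).
65^56 = 65^(32+16+8) ≡ 43 (mod 223).
Check: 43² = 1849 ≡ 65 (mod 223). The two roots are 43 and 180.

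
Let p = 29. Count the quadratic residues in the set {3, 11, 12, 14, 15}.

0

(3/29) = -1 → non-residue.
(11/29) = -1 → non-residue.
(12/29) = -1 → non-residue.
(14/29) = -1 → non-residue.
(15/29) = -1 → non-residue.
Total quadratic residues among the 5: 0.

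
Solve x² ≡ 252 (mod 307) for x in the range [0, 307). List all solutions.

49, 258

Since 307 ≡ 3 (mod 4), a square root of 252 is 252^((307+1)/4) = 252^77 mod 307.
Repeated squaring: 252^2≡262, 252^4≡183, 252^8≡26, 252^16≡62, 252^32≡160, 252^64≡119 (mod 307).
252^77 = 252^(64+8+4+1) ≡ 49 (mod 307).
Check: 49² = 2401 ≡ 252 (mod 307). The two roots are 49 and 258.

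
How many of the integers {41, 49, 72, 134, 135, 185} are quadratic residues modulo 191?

(41/191) = -1 → non-residue.
(49/191) = +1 → QR.
(72/191) = +1 → QR.
(134/191) = +1 → QR.
(135/191) = +1 → QR.
(185/191) = -1 → non-residue.
Total quadratic residues among the 6: 4.

4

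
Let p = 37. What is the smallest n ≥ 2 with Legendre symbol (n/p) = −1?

2

(2/37) = −1, so 2 is the smallest positive non-residue mod 37.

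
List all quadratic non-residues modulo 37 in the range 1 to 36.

Square k = 1,…,18 (k and 37−k give the same square):
1²=1, 2²=4, 3²=9, 4²=16, 5²=25, 6²=36, 7²≡12, 8²≡27, 9²≡7, 10²≡26, 11²≡10, 12²≡33, 13²≡21, 14²≡11, 15²≡3, 16²≡34, 17²≡30, 18²≡28 (mod 37).
The residues are {1, 3, 4, 7, 9, 10, 11, 12, 16, 21, 25, 26, 27, 28, 30, 33, 34, 36}; the non-residues are the remaining 18 nonzero classes.

2 5 6 8 13 14 15 17 18 19 20 22 23 24 29 31 32 35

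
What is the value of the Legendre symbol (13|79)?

Reciprocity: 13 ≡ 1 and 79 ≡ 3 (mod 4), so (13/79) = +(79/13).
Reduce top mod 13: now compute (1/13).
Reached (1/13) = 1. Collecting the sign flips along the way, the symbol is +1.

1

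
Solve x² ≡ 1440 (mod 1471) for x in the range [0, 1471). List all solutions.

Since 1471 ≡ 3 (mod 4), a square root of 1440 is 1440^((1471+1)/4) = 1440^368 mod 1471.
Repeated squaring: 1440^2≡961, 1440^4≡1204, 1440^8≡681, 1440^16≡396, 1440^32≡890, 1440^64≡702, 1440^128≡19, 1440^256≡361 (mod 1471).
1440^368 = 1440^(256+64+32+16) ≡ 1128 (mod 1471).
Check: 1128² = 1272384 ≡ 1440 (mod 1471). The two roots are 343 and 1128.

343, 1128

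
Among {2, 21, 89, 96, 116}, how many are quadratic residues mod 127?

(2/127) = +1 → QR.
(21/127) = +1 → QR.
(89/127) = -1 → non-residue.
(96/127) = -1 → non-residue.
(116/127) = -1 → non-residue.
Total quadratic residues among the 5: 2.

2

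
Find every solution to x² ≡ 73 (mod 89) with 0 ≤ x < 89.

89 ≡ 1 (mod 4), so we find a root by search.
Trying successive values, 42² = 1764 ≡ 73 (mod 89). The other root is 89 − 42 = 47.

42, 47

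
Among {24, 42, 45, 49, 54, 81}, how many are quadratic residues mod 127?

(24/127) = -1 → non-residue.
(42/127) = +1 → QR.
(45/127) = -1 → non-residue.
(49/127) = +1 → QR.
(54/127) = -1 → non-residue.
(81/127) = +1 → QR.
Total quadratic residues among the 6: 3.

3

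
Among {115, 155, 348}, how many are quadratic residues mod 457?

(115/457) = +1 → QR.
(155/457) = +1 → QR.
(348/457) = +1 → QR.
Total quadratic residues among the 3: 3.

3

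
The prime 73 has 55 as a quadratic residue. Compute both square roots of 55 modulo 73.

36, 37

73 ≡ 1 (mod 4), so we find a root by search.
Trying successive values, 36² = 1296 ≡ 55 (mod 73). The other root is 73 − 36 = 37.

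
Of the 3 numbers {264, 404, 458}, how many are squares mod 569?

(264/569) = +1 → QR.
(404/569) = +1 → QR.
(458/569) = +1 → QR.
Total quadratic residues among the 3: 3.

3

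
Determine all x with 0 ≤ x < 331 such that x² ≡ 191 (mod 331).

113, 218

Since 331 ≡ 3 (mod 4), a square root of 191 is 191^((331+1)/4) = 191^83 mod 331.
Repeated squaring: 191^2≡71, 191^4≡76, 191^8≡149, 191^16≡24, 191^32≡245, 191^64≡114 (mod 331).
191^83 = 191^(64+16+2+1) ≡ 113 (mod 331).
Check: 113² = 12769 ≡ 191 (mod 331). The two roots are 113 and 218.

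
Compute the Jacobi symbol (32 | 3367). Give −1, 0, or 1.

1

Pull out 2^5: since 3367 ≡ 7 (mod 8), (2/3367) = +1, so (2/3367)^5 = +1.
Reached (1/3367) = 1. Collecting the sign flips along the way, the symbol is +1.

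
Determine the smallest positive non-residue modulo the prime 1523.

2

(2/1523) = −1, so 2 is the smallest positive non-residue mod 1523.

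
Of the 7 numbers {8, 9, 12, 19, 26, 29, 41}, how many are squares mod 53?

2

(8/53) = -1 → non-residue.
(9/53) = +1 → QR.
(12/53) = -1 → non-residue.
(19/53) = -1 → non-residue.
(26/53) = -1 → non-residue.
(29/53) = +1 → QR.
(41/53) = -1 → non-residue.
Total quadratic residues among the 7: 2.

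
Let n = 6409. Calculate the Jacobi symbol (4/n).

1

Pull out 2^2: since 6409 ≡ 1 (mod 8), (2/6409) = +1, so (2/6409)^2 = +1.
Reached (1/6409) = 1. Collecting the sign flips along the way, the symbol is +1.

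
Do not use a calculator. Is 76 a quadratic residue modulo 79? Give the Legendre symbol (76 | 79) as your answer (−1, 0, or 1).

1

Euler's criterion: (76/79) ≡ 76^39 (mod 79).
76^2 ≡ 9 (mod 79)
76^4 ≡ 2 (mod 79)
76^8 ≡ 4 (mod 79)
76^16 ≡ 16 (mod 79)
76^32 ≡ 19 (mod 79)
76^39 = 76^(32+4+2+1) ≡ 1 (mod 79).
Result is 1, so (76/79) = 1.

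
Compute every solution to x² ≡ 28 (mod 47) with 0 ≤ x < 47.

13, 34

Since 47 ≡ 3 (mod 4), a square root of 28 is 28^((47+1)/4) = 28^12 mod 47.
Repeated squaring: 28^2≡32, 28^4≡37, 28^8≡6 (mod 47).
28^12 = 28^(8+4) ≡ 34 (mod 47).
Check: 34² = 1156 ≡ 28 (mod 47). The two roots are 13 and 34.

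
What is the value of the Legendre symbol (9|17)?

1

Euler's criterion: (9/17) ≡ 9^8 (mod 17).
9^2 ≡ 13 (mod 17)
9^4 ≡ 16 (mod 17)
9^8 ≡ 1 (mod 17)
9^8 = 9^(8) ≡ 1 (mod 17).
Result is 1, so (9/17) = 1.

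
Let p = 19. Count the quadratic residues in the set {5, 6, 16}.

3

(5/19) = +1 → QR.
(6/19) = +1 → QR.
(16/19) = +1 → QR.
Total quadratic residues among the 3: 3.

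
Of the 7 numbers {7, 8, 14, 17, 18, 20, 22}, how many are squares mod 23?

(7/23) = -1 → non-residue.
(8/23) = +1 → QR.
(14/23) = -1 → non-residue.
(17/23) = -1 → non-residue.
(18/23) = +1 → QR.
(20/23) = -1 → non-residue.
(22/23) = -1 → non-residue.
Total quadratic residues among the 7: 2.

2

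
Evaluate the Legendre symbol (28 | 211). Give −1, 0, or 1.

-1

Pull out 2^2: since 211 ≡ 3 (mod 8), (2/211) = -1, so (2/211)^2 = +1.
Reciprocity: 7 ≡ 3 and 211 ≡ 3 (mod 4), so (7/211) = −(211/7).
Reduce top mod 7: now compute (1/7).
Reached (1/7) = 1. Collecting the sign flips along the way, the symbol is -1.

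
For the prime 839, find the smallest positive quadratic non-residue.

(2/839) = +1, so 2 is a residue.
(3/839) = +1, so 3 is a residue.
(4/839) = +1, so 4 is a residue.
(5/839) = +1, so 5 is a residue.
(6/839) = +1, so 6 is a residue.
(7/839) = +1, so 7 is a residue.
(8/839) = +1, so 8 is a residue.
(9/839) = +1, so 9 is a residue.
(10/839) = +1, so 10 is a residue.
(11/839) = −1, so 11 is the smallest positive non-residue mod 839.

11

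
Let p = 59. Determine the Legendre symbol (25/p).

1

Euler's criterion: (25/59) ≡ 25^29 (mod 59).
25^2 ≡ 35 (mod 59)
25^4 ≡ 45 (mod 59)
25^8 ≡ 19 (mod 59)
25^16 ≡ 7 (mod 59)
25^29 = 25^(16+8+4+1) ≡ 1 (mod 59).
Result is 1, so (25/59) = 1.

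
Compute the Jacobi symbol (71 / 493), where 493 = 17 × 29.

Reciprocity: 71 ≡ 3 and 493 ≡ 1 (mod 4), so (71/493) = +(493/71).
Reduce top mod 71: now compute (67/71).
Reciprocity: 67 ≡ 3 and 71 ≡ 3 (mod 4), so (67/71) = −(71/67).
Reduce top mod 67: now compute (4/67).
Pull out 2^2: since 67 ≡ 3 (mod 8), (2/67) = -1, so (2/67)^2 = +1.
Reached (1/67) = 1. Collecting the sign flips along the way, the symbol is -1.

-1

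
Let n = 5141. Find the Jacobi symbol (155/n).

Reciprocity: 155 ≡ 3 and 5141 ≡ 1 (mod 4), so (155/5141) = +(5141/155).
Reduce top mod 155: now compute (26/155).
Pull out 2: since 155 ≡ 3 (mod 8), (2/155) = -1.
Reciprocity: 13 ≡ 1 and 155 ≡ 3 (mod 4), so (13/155) = +(155/13).
Reduce top mod 13: now compute (12/13).
Pull out 2^2: since 13 ≡ 5 (mod 8), (2/13) = -1, so (2/13)^2 = +1.
Reciprocity: 3 ≡ 3 and 13 ≡ 1 (mod 4), so (3/13) = +(13/3).
Reduce top mod 3: now compute (1/3).
Reached (1/3) = 1. Collecting the sign flips along the way, the symbol is -1.

-1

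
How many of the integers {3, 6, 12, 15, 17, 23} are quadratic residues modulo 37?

(3/37) = +1 → QR.
(6/37) = -1 → non-residue.
(12/37) = +1 → QR.
(15/37) = -1 → non-residue.
(17/37) = -1 → non-residue.
(23/37) = -1 → non-residue.
Total quadratic residues among the 6: 2.

2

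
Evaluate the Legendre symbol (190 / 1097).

1

Pull out 2: since 1097 ≡ 1 (mod 8), (2/1097) = +1.
Reciprocity: 95 ≡ 3 and 1097 ≡ 1 (mod 4), so (95/1097) = +(1097/95).
Reduce top mod 95: now compute (52/95).
Pull out 2^2: since 95 ≡ 7 (mod 8), (2/95) = +1, so (2/95)^2 = +1.
Reciprocity: 13 ≡ 1 and 95 ≡ 3 (mod 4), so (13/95) = +(95/13).
Reduce top mod 13: now compute (4/13).
Pull out 2^2: since 13 ≡ 5 (mod 8), (2/13) = -1, so (2/13)^2 = +1.
Reached (1/13) = 1. Collecting the sign flips along the way, the symbol is +1.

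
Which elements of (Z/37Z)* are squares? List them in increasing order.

Square k = 1,…,18 (k and 37−k give the same square):
1²=1, 2²=4, 3²=9, 4²=16, 5²=25, 6²=36, 7²≡12, 8²≡27, 9²≡7, 10²≡26, 11²≡10, 12²≡33, 13²≡21, 14²≡11, 15²≡3, 16²≡34, 17²≡30, 18²≡28 (mod 37).
So the quadratic residues mod 37 are {1, 3, 4, 7, 9, 10, 11, 12, 16, 21, 25, 26, 27, 28, 30, 33, 34, 36}.

1,3,4,7,9,10,11,12,16,21,25,26,27,28,30,33,34,36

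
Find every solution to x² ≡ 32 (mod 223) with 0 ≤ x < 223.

60, 163

Since 223 ≡ 3 (mod 4), a square root of 32 is 32^((223+1)/4) = 32^56 mod 223.
Repeated squaring: 32^2≡132, 32^4≡30, 32^8≡8, 32^16≡64, 32^32≡82 (mod 223).
32^56 = 32^(32+16+8) ≡ 60 (mod 223).
Check: 60² = 3600 ≡ 32 (mod 223). The two roots are 60 and 163.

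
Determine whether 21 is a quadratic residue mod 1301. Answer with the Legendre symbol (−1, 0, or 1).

Reciprocity: 21 ≡ 1 and 1301 ≡ 1 (mod 4), so (21/1301) = +(1301/21).
Reduce top mod 21: now compute (20/21).
Pull out 2^2: since 21 ≡ 5 (mod 8), (2/21) = -1, so (2/21)^2 = +1.
Reciprocity: 5 ≡ 1 and 21 ≡ 1 (mod 4), so (5/21) = +(21/5).
Reduce top mod 5: now compute (1/5).
Reached (1/5) = 1. Collecting the sign flips along the way, the symbol is +1.

1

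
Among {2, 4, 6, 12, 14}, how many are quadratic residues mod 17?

2

(2/17) = +1 → QR.
(4/17) = +1 → QR.
(6/17) = -1 → non-residue.
(12/17) = -1 → non-residue.
(14/17) = -1 → non-residue.
Total quadratic residues among the 5: 2.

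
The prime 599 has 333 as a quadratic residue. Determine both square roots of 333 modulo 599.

255, 344

Since 599 ≡ 3 (mod 4), a square root of 333 is 333^((599+1)/4) = 333^150 mod 599.
Repeated squaring: 333^2≡74, 333^4≡85, 333^8≡37, 333^16≡171, 333^32≡489, 333^64≡120, 333^128≡24 (mod 599).
333^150 = 333^(128+16+4+2) ≡ 255 (mod 599).
Check: 255² = 65025 ≡ 333 (mod 599). The two roots are 255 and 344.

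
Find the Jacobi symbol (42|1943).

Pull out 2: since 1943 ≡ 7 (mod 8), (2/1943) = +1.
Reciprocity: 21 ≡ 1 and 1943 ≡ 3 (mod 4), so (21/1943) = +(1943/21).
Reduce top mod 21: now compute (11/21).
Reciprocity: 11 ≡ 3 and 21 ≡ 1 (mod 4), so (11/21) = +(21/11).
Reduce top mod 11: now compute (10/11).
Pull out 2: since 11 ≡ 3 (mod 8), (2/11) = -1.
Reciprocity: 5 ≡ 1 and 11 ≡ 3 (mod 4), so (5/11) = +(11/5).
Reduce top mod 5: now compute (1/5).
Reached (1/5) = 1. Collecting the sign flips along the way, the symbol is -1.

-1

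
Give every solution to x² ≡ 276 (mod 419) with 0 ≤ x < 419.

Since 419 ≡ 3 (mod 4), a square root of 276 is 276^((419+1)/4) = 276^105 mod 419.
Repeated squaring: 276^2≡337, 276^4≡20, 276^8≡400, 276^16≡361, 276^32≡12, 276^64≡144 (mod 419).
276^105 = 276^(64+32+8+1) ≡ 81 (mod 419).
Check: 81² = 6561 ≡ 276 (mod 419). The two roots are 81 and 338.

81, 338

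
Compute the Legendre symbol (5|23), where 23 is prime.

Euler's criterion: (5/23) ≡ 5^11 (mod 23).
5^2 ≡ 2 (mod 23)
5^4 ≡ 4 (mod 23)
5^8 ≡ 16 (mod 23)
5^11 = 5^(8+2+1) ≡ 22 (mod 23).
Result is 22 ≡ −1, so (5/23) = −1.

-1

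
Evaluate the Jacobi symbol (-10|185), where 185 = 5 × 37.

0

First reduce: -10 ≡ 175 (mod 185).
Reciprocity: 175 ≡ 3 and 185 ≡ 1 (mod 4), so (175/185) = +(185/175).
Reduce top mod 175: now compute (10/175).
Pull out 2: since 175 ≡ 7 (mod 8), (2/175) = +1.
Reciprocity: 5 ≡ 1 and 175 ≡ 3 (mod 4), so (5/175) = +(175/5).
Reduce top mod 5: now compute (0/5).
Top reduces to 0: gcd > 1, so the symbol is 0.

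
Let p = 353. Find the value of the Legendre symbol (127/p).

1

Reciprocity: 127 ≡ 3 and 353 ≡ 1 (mod 4), so (127/353) = +(353/127).
Reduce top mod 127: now compute (99/127).
Reciprocity: 99 ≡ 3 and 127 ≡ 3 (mod 4), so (99/127) = −(127/99).
Reduce top mod 99: now compute (28/99).
Pull out 2^2: since 99 ≡ 3 (mod 8), (2/99) = -1, so (2/99)^2 = +1.
Reciprocity: 7 ≡ 3 and 99 ≡ 3 (mod 4), so (7/99) = −(99/7).
Reduce top mod 7: now compute (1/7).
Reached (1/7) = 1. Collecting the sign flips along the way, the symbol is +1.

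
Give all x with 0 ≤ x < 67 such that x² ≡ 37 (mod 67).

Since 67 ≡ 3 (mod 4), a square root of 37 is 37^((67+1)/4) = 37^17 mod 67.
Repeated squaring: 37^2≡29, 37^4≡37, 37^8≡29, 37^16≡37 (mod 67).
37^17 = 37^(16+1) ≡ 29 (mod 67).
Check: 29² = 841 ≡ 37 (mod 67). The two roots are 29 and 38.

29, 38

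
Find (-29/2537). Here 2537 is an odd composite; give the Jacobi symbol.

First reduce: -29 ≡ 2508 (mod 2537).
Pull out 2^2: since 2537 ≡ 1 (mod 8), (2/2537) = +1, so (2/2537)^2 = +1.
Reciprocity: 627 ≡ 3 and 2537 ≡ 1 (mod 4), so (627/2537) = +(2537/627).
Reduce top mod 627: now compute (29/627).
Reciprocity: 29 ≡ 1 and 627 ≡ 3 (mod 4), so (29/627) = +(627/29).
Reduce top mod 29: now compute (18/29).
Pull out 2: since 29 ≡ 5 (mod 8), (2/29) = -1.
Reciprocity: 9 ≡ 1 and 29 ≡ 1 (mod 4), so (9/29) = +(29/9).
Reduce top mod 9: now compute (2/9).
Pull out 2: since 9 ≡ 1 (mod 8), (2/9) = +1.
Reached (1/9) = 1. Collecting the sign flips along the way, the symbol is -1.

-1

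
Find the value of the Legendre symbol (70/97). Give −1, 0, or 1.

Euler's criterion: (70/97) ≡ 70^48 (mod 97).
70^2 ≡ 50 (mod 97)
70^4 ≡ 75 (mod 97)
70^8 ≡ 96 (mod 97)
70^16 ≡ 1 (mod 97)
70^32 ≡ 1 (mod 97)
70^48 = 70^(32+16) ≡ 1 (mod 97).
Result is 1, so (70/97) = 1.

1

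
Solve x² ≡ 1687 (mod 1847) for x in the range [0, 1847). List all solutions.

Since 1847 ≡ 3 (mod 4), a square root of 1687 is 1687^((1847+1)/4) = 1687^462 mod 1847.
Repeated squaring: 1687^2≡1589, 1687^4≡72, 1687^8≡1490, 1687^16≡6, 1687^32≡36, 1687^64≡1296, 1687^128≡693, 1687^256≡29 (mod 1847).
1687^462 = 1687^(256+128+64+8+4+2) ≡ 1734 (mod 1847).
Check: 1734² = 3006756 ≡ 1687 (mod 1847). The two roots are 113 and 1734.

113, 1734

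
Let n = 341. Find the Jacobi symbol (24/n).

1

Pull out 2^3: since 341 ≡ 5 (mod 8), (2/341) = -1, so (2/341)^3 = -1.
Reciprocity: 3 ≡ 3 and 341 ≡ 1 (mod 4), so (3/341) = +(341/3).
Reduce top mod 3: now compute (2/3).
Pull out 2: since 3 ≡ 3 (mod 8), (2/3) = -1.
Reached (1/3) = 1. Collecting the sign flips along the way, the symbol is +1.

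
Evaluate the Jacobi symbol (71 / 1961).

Reciprocity: 71 ≡ 3 and 1961 ≡ 1 (mod 4), so (71/1961) = +(1961/71).
Reduce top mod 71: now compute (44/71).
Pull out 2^2: since 71 ≡ 7 (mod 8), (2/71) = +1, so (2/71)^2 = +1.
Reciprocity: 11 ≡ 3 and 71 ≡ 3 (mod 4), so (11/71) = −(71/11).
Reduce top mod 11: now compute (5/11).
Reciprocity: 5 ≡ 1 and 11 ≡ 3 (mod 4), so (5/11) = +(11/5).
Reduce top mod 5: now compute (1/5).
Reached (1/5) = 1. Collecting the sign flips along the way, the symbol is -1.

-1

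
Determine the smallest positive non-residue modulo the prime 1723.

2

(2/1723) = −1, so 2 is the smallest positive non-residue mod 1723.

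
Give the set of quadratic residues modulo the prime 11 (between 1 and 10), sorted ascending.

Square k = 1,…,5 (k and 11−k give the same square):
1²=1, 2²=4, 3²=9, 4²≡5, 5²≡3 (mod 11).
So the quadratic residues mod 11 are {1, 3, 4, 5, 9}.

1 3 4 5 9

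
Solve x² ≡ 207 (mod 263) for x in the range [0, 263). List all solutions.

101, 162

Since 263 ≡ 3 (mod 4), a square root of 207 is 207^((263+1)/4) = 207^66 mod 263.
Repeated squaring: 207^2≡243, 207^4≡137, 207^8≡96, 207^16≡11, 207^32≡121, 207^64≡176 (mod 263).
207^66 = 207^(64+2) ≡ 162 (mod 263).
Check: 162² = 26244 ≡ 207 (mod 263). The two roots are 101 and 162.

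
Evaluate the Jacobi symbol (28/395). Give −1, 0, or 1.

Pull out 2^2: since 395 ≡ 3 (mod 8), (2/395) = -1, so (2/395)^2 = +1.
Reciprocity: 7 ≡ 3 and 395 ≡ 3 (mod 4), so (7/395) = −(395/7).
Reduce top mod 7: now compute (3/7).
Reciprocity: 3 ≡ 3 and 7 ≡ 3 (mod 4), so (3/7) = −(7/3).
Reduce top mod 3: now compute (1/3).
Reached (1/3) = 1. Collecting the sign flips along the way, the symbol is +1.

1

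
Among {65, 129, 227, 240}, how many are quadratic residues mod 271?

1

(65/271) = -1 → non-residue.
(129/271) = +1 → QR.
(227/271) = -1 → non-residue.
(240/271) = -1 → non-residue.
Total quadratic residues among the 4: 1.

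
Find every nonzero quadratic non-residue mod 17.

Square k = 1,…,8 (k and 17−k give the same square):
1²=1, 2²=4, 3²=9, 4²=16, 5²≡8, 6²≡2, 7²≡15, 8²≡13 (mod 17).
The residues are {1, 2, 4, 8, 9, 13, 15, 16}; the non-residues are the remaining 8 nonzero classes.

3, 5, 6, 7, 10, 11, 12, 14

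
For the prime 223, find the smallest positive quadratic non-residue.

(2/223) = +1, so 2 is a residue.
(3/223) = −1, so 3 is the smallest positive non-residue mod 223.

3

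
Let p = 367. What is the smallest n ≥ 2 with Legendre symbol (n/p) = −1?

(2/367) = +1, so 2 is a residue.
(3/367) = −1, so 3 is the smallest positive non-residue mod 367.

3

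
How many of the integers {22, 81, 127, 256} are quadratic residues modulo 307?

(22/307) = -1 → non-residue.
(81/307) = +1 → QR.
(127/307) = +1 → QR.
(256/307) = +1 → QR.
Total quadratic residues among the 4: 3.

3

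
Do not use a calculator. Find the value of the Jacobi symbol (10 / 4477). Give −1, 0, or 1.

Pull out 2: since 4477 ≡ 5 (mod 8), (2/4477) = -1.
Reciprocity: 5 ≡ 1 and 4477 ≡ 1 (mod 4), so (5/4477) = +(4477/5).
Reduce top mod 5: now compute (2/5).
Pull out 2: since 5 ≡ 5 (mod 8), (2/5) = -1.
Reached (1/5) = 1. Collecting the sign flips along the way, the symbol is +1.

1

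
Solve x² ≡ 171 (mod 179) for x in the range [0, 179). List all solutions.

23, 156

Since 179 ≡ 3 (mod 4), a square root of 171 is 171^((179+1)/4) = 171^45 mod 179.
Repeated squaring: 171^2≡64, 171^4≡158, 171^8≡83, 171^16≡87, 171^32≡51 (mod 179).
171^45 = 171^(32+8+4+1) ≡ 156 (mod 179).
Check: 156² = 24336 ≡ 171 (mod 179). The two roots are 23 and 156.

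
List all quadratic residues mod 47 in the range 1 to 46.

Square k = 1,…,23 (k and 47−k give the same square):
1²=1, 2²=4, 3²=9, 4²=16, 5²=25, 6²=36, 7²≡2, 8²≡17, 9²≡34, 10²≡6, 11²≡27, 12²≡3, 13²≡28, 14²≡8, 15²≡37, 16²≡21, 17²≡7, 18²≡42, 19²≡32, 20²≡24, 21²≡18, 22²≡14, 23²≡12 (mod 47).
So the quadratic residues mod 47 are {1, 2, 3, 4, 6, 7, 8, 9, 12, 14, 16, 17, 18, 21, 24, 25, 27, 28, 32, 34, 36, 37, 42}.

1,2,3,4,6,7,8,9,12,14,16,17,18,21,24,25,27,28,32,34,36,37,42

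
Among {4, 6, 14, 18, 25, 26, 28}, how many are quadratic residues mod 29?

4

(4/29) = +1 → QR.
(6/29) = +1 → QR.
(14/29) = -1 → non-residue.
(18/29) = -1 → non-residue.
(25/29) = +1 → QR.
(26/29) = -1 → non-residue.
(28/29) = +1 → QR.
Total quadratic residues among the 7: 4.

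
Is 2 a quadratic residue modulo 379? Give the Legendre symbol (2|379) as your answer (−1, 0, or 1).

-1

Euler's criterion: (2/379) ≡ 2^189 (mod 379).
2^2 ≡ 4 (mod 379)
2^4 ≡ 16 (mod 379)
2^8 ≡ 256 (mod 379)
2^16 ≡ 348 (mod 379)
2^32 ≡ 203 (mod 379)
2^64 ≡ 277 (mod 379)
2^128 ≡ 171 (mod 379)
2^189 = 2^(128+32+16+8+4+1) ≡ 378 (mod 379).
Result is 378 ≡ −1, so (2/379) = −1.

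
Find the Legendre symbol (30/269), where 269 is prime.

Euler's criterion: (30/269) ≡ 30^134 (mod 269).
30^2 ≡ 93 (mod 269)
30^4 ≡ 41 (mod 269)
30^8 ≡ 67 (mod 269)
30^16 ≡ 185 (mod 269)
30^32 ≡ 62 (mod 269)
30^64 ≡ 78 (mod 269)
30^128 ≡ 166 (mod 269)
30^134 = 30^(128+4+2) ≡ 1 (mod 269).
Result is 1, so (30/269) = 1.

1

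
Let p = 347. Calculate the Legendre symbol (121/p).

1

Euler's criterion: (121/347) ≡ 121^173 (mod 347).
121^2 ≡ 67 (mod 347)
121^4 ≡ 325 (mod 347)
121^8 ≡ 137 (mod 347)
121^16 ≡ 31 (mod 347)
121^32 ≡ 267 (mod 347)
121^64 ≡ 154 (mod 347)
121^128 ≡ 120 (mod 347)
121^173 = 121^(128+32+8+4+1) ≡ 1 (mod 347).
Result is 1, so (121/347) = 1.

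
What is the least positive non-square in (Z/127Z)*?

3

(2/127) = +1, so 2 is a residue.
(3/127) = −1, so 3 is the smallest positive non-residue mod 127.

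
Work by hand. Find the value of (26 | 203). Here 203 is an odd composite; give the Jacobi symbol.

1

Pull out 2: since 203 ≡ 3 (mod 8), (2/203) = -1.
Reciprocity: 13 ≡ 1 and 203 ≡ 3 (mod 4), so (13/203) = +(203/13).
Reduce top mod 13: now compute (8/13).
Pull out 2^3: since 13 ≡ 5 (mod 8), (2/13) = -1, so (2/13)^3 = -1.
Reached (1/13) = 1. Collecting the sign flips along the way, the symbol is +1.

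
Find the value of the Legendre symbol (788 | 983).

Euler's criterion: (788/983) ≡ 788^491 (mod 983).
788^2 ≡ 671 (mod 983)
788^4 ≡ 27 (mod 983)
788^8 ≡ 729 (mod 983)
788^16 ≡ 621 (mod 983)
788^32 ≡ 305 (mod 983)
788^64 ≡ 623 (mod 983)
788^128 ≡ 827 (mod 983)
788^256 ≡ 744 (mod 983)
788^491 = 788^(256+128+64+32+8+2+1) ≡ 982 (mod 983).
Result is 982 ≡ −1, so (788/983) = −1.

-1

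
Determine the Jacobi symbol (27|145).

Reciprocity: 27 ≡ 3 and 145 ≡ 1 (mod 4), so (27/145) = +(145/27).
Reduce top mod 27: now compute (10/27).
Pull out 2: since 27 ≡ 3 (mod 8), (2/27) = -1.
Reciprocity: 5 ≡ 1 and 27 ≡ 3 (mod 4), so (5/27) = +(27/5).
Reduce top mod 5: now compute (2/5).
Pull out 2: since 5 ≡ 5 (mod 8), (2/5) = -1.
Reached (1/5) = 1. Collecting the sign flips along the way, the symbol is +1.

1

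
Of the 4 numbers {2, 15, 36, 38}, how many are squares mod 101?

1

(2/101) = -1 → non-residue.
(15/101) = -1 → non-residue.
(36/101) = +1 → QR.
(38/101) = -1 → non-residue.
Total quadratic residues among the 4: 1.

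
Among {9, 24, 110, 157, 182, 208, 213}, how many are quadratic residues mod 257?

(9/257) = +1 → QR.
(24/257) = -1 → non-residue.
(110/257) = -1 → non-residue.
(157/257) = +1 → QR.
(182/257) = -1 → non-residue.
(208/257) = +1 → QR.
(213/257) = +1 → QR.
Total quadratic residues among the 7: 4.

4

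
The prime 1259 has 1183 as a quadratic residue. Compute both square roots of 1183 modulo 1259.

Since 1259 ≡ 3 (mod 4), a square root of 1183 is 1183^((1259+1)/4) = 1183^315 mod 1259.
Repeated squaring: 1183^2≡740, 1183^4≡1194, 1183^8≡448, 1183^16≡523, 1183^32≡326, 1183^64≡520, 1183^128≡974, 1183^256≡649 (mod 1259).
1183^315 = 1183^(256+32+16+8+2+1) ≡ 996 (mod 1259).
Check: 996² = 992016 ≡ 1183 (mod 1259). The two roots are 263 and 996.

263, 996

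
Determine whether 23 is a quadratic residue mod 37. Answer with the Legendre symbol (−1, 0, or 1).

Reciprocity: 23 ≡ 3 and 37 ≡ 1 (mod 4), so (23/37) = +(37/23).
Reduce top mod 23: now compute (14/23).
Pull out 2: since 23 ≡ 7 (mod 8), (2/23) = +1.
Reciprocity: 7 ≡ 3 and 23 ≡ 3 (mod 4), so (7/23) = −(23/7).
Reduce top mod 7: now compute (2/7).
Pull out 2: since 7 ≡ 7 (mod 8), (2/7) = +1.
Reached (1/7) = 1. Collecting the sign flips along the way, the symbol is -1.

-1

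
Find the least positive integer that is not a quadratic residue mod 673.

5

(2/673) = +1, so 2 is a residue.
(3/673) = +1, so 3 is a residue.
(4/673) = +1, so 4 is a residue.
(5/673) = −1, so 5 is the smallest positive non-residue mod 673.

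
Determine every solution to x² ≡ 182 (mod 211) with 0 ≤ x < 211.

Since 211 ≡ 3 (mod 4), a square root of 182 is 182^((211+1)/4) = 182^53 mod 211.
Repeated squaring: 182^2≡208, 182^4≡9, 182^8≡81, 182^16≡20, 182^32≡189 (mod 211).
182^53 = 182^(32+16+4+1) ≡ 56 (mod 211).
Check: 56² = 3136 ≡ 182 (mod 211). The two roots are 56 and 155.

56, 155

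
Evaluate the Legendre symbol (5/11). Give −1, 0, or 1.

1

Euler's criterion: (5/11) ≡ 5^5 (mod 11).
5^2 ≡ 3 (mod 11)
5^4 ≡ 9 (mod 11)
5^5 = 5^(4+1) ≡ 1 (mod 11).
Result is 1, so (5/11) = 1.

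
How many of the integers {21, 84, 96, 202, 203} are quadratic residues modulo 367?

(21/367) = -1 → non-residue.
(84/367) = -1 → non-residue.
(96/367) = -1 → non-residue.
(202/367) = +1 → QR.
(203/367) = -1 → non-residue.
Total quadratic residues among the 5: 1.

1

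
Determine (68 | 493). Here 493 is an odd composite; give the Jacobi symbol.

0

Pull out 2^2: since 493 ≡ 5 (mod 8), (2/493) = -1, so (2/493)^2 = +1.
Reciprocity: 17 ≡ 1 and 493 ≡ 1 (mod 4), so (17/493) = +(493/17).
Reduce top mod 17: now compute (0/17).
Top reduces to 0: gcd > 1, so the symbol is 0.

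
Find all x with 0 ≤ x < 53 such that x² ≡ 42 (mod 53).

25, 28

53 ≡ 1 (mod 4), so we find a root by search.
Trying successive values, 25² = 625 ≡ 42 (mod 53). The other root is 53 − 25 = 28.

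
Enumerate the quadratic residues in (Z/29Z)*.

Square k = 1,…,14 (k and 29−k give the same square):
1²=1, 2²=4, 3²=9, 4²=16, 5²=25, 6²≡7, 7²≡20, 8²≡6, 9²≡23, 10²≡13, 11²≡5, 12²≡28, 13²≡24, 14²≡22 (mod 29).
So the quadratic residues mod 29 are {1, 4, 5, 6, 7, 9, 13, 16, 20, 22, 23, 24, 25, 28}.

1, 4, 5, 6, 7, 9, 13, 16, 20, 22, 23, 24, 25, 28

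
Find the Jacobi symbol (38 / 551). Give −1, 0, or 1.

Pull out 2: since 551 ≡ 7 (mod 8), (2/551) = +1.
Reciprocity: 19 ≡ 3 and 551 ≡ 3 (mod 4), so (19/551) = −(551/19).
Reduce top mod 19: now compute (0/19).
Top reduces to 0: gcd > 1, so the symbol is 0.

0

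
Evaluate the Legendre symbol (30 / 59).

-1

Pull out 2: since 59 ≡ 3 (mod 8), (2/59) = -1.
Reciprocity: 15 ≡ 3 and 59 ≡ 3 (mod 4), so (15/59) = −(59/15).
Reduce top mod 15: now compute (14/15).
Pull out 2: since 15 ≡ 7 (mod 8), (2/15) = +1.
Reciprocity: 7 ≡ 3 and 15 ≡ 3 (mod 4), so (7/15) = −(15/7).
Reduce top mod 7: now compute (1/7).
Reached (1/7) = 1. Collecting the sign flips along the way, the symbol is -1.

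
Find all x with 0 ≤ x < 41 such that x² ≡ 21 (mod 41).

12, 29

41 ≡ 1 (mod 4), so we find a root by search.
Trying successive values, 12² = 144 ≡ 21 (mod 41). The other root is 41 − 12 = 29.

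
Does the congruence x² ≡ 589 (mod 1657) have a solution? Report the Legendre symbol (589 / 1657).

1

Reciprocity: 589 ≡ 1 and 1657 ≡ 1 (mod 4), so (589/1657) = +(1657/589).
Reduce top mod 589: now compute (479/589).
Reciprocity: 479 ≡ 3 and 589 ≡ 1 (mod 4), so (479/589) = +(589/479).
Reduce top mod 479: now compute (110/479).
Pull out 2: since 479 ≡ 7 (mod 8), (2/479) = +1.
Reciprocity: 55 ≡ 3 and 479 ≡ 3 (mod 4), so (55/479) = −(479/55).
Reduce top mod 55: now compute (39/55).
Reciprocity: 39 ≡ 3 and 55 ≡ 3 (mod 4), so (39/55) = −(55/39).
Reduce top mod 39: now compute (16/39).
Pull out 2^4: since 39 ≡ 7 (mod 8), (2/39) = +1, so (2/39)^4 = +1.
Reached (1/39) = 1. Collecting the sign flips along the way, the symbol is +1.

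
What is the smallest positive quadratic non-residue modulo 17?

3

(2/17) = +1, so 2 is a residue.
(3/17) = −1, so 3 is the smallest positive non-residue mod 17.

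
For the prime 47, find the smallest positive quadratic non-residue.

(2/47) = +1, so 2 is a residue.
(3/47) = +1, so 3 is a residue.
(4/47) = +1, so 4 is a residue.
(5/47) = −1, so 5 is the smallest positive non-residue mod 47.

5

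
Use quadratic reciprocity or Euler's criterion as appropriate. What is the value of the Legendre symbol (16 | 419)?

1

Euler's criterion: (16/419) ≡ 16^209 (mod 419).
16^2 ≡ 256 (mod 419)
16^4 ≡ 172 (mod 419)
16^8 ≡ 254 (mod 419)
16^16 ≡ 409 (mod 419)
16^32 ≡ 100 (mod 419)
16^64 ≡ 363 (mod 419)
16^128 ≡ 203 (mod 419)
16^209 = 16^(128+64+16+1) ≡ 1 (mod 419).
Result is 1, so (16/419) = 1.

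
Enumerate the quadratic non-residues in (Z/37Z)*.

Square k = 1,…,18 (k and 37−k give the same square):
1²=1, 2²=4, 3²=9, 4²=16, 5²=25, 6²=36, 7²≡12, 8²≡27, 9²≡7, 10²≡26, 11²≡10, 12²≡33, 13²≡21, 14²≡11, 15²≡3, 16²≡34, 17²≡30, 18²≡28 (mod 37).
The residues are {1, 3, 4, 7, 9, 10, 11, 12, 16, 21, 25, 26, 27, 28, 30, 33, 34, 36}; the non-residues are the remaining 18 nonzero classes.

2, 5, 6, 8, 13, 14, 15, 17, 18, 19, 20, 22, 23, 24, 29, 31, 32, 35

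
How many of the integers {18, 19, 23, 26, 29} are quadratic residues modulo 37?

(18/37) = -1 → non-residue.
(19/37) = -1 → non-residue.
(23/37) = -1 → non-residue.
(26/37) = +1 → QR.
(29/37) = -1 → non-residue.
Total quadratic residues among the 5: 1.

1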